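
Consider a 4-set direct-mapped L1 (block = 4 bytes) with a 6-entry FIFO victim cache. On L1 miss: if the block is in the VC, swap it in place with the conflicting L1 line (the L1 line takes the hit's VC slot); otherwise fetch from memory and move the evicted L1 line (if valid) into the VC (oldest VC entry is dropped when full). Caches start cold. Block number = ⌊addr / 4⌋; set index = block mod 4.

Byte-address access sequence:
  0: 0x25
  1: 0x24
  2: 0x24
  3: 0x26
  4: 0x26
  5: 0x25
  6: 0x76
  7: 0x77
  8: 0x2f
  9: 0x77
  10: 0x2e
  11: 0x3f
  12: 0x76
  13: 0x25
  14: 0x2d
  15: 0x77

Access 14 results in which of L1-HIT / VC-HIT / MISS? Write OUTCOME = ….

OUTCOME = VC-HIT

0: 0x25 (blk 9, set 1) → MISS  vc=[]
1: 0x24 (blk 9, set 1) → L1-HIT  vc=[]
2: 0x24 (blk 9, set 1) → L1-HIT  vc=[]
3: 0x26 (blk 9, set 1) → L1-HIT  vc=[]
4: 0x26 (blk 9, set 1) → L1-HIT  vc=[]
5: 0x25 (blk 9, set 1) → L1-HIT  vc=[]
6: 0x76 (blk 29, set 1) → MISS  vc=[9]
7: 0x77 (blk 29, set 1) → L1-HIT  vc=[9]
8: 0x2f (blk 11, set 3) → MISS  vc=[9]
9: 0x77 (blk 29, set 1) → L1-HIT  vc=[9]
10: 0x2e (blk 11, set 3) → L1-HIT  vc=[9]
11: 0x3f (blk 15, set 3) → MISS  vc=[9, 11]
12: 0x76 (blk 29, set 1) → L1-HIT  vc=[9, 11]
13: 0x25 (blk 9, set 1) → VC-HIT  vc=[29, 11]
14: 0x2d (blk 11, set 3) → VC-HIT  vc=[29, 15]
15: 0x77 (blk 29, set 1) → VC-HIT  vc=[9, 15]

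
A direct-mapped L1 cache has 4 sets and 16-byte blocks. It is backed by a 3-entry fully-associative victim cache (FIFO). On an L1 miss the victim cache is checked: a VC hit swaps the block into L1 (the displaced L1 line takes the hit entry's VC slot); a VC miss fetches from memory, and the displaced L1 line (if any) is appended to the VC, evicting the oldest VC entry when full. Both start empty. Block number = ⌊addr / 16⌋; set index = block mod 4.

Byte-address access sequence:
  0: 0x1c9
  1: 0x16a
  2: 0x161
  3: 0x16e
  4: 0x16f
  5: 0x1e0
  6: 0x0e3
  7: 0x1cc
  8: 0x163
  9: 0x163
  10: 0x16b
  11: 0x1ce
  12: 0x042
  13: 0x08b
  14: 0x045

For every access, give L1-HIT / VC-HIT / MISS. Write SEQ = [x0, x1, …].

#0 0x1c9→b28/s0 MISS; vc=[]
#1 0x16a→b22/s2 MISS; vc=[]
#2 0x161→b22/s2 L1-HIT; vc=[]
#3 0x16e→b22/s2 L1-HIT; vc=[]
#4 0x16f→b22/s2 L1-HIT; vc=[]
#5 0x1e0→b30/s2 MISS; vc=[22]
#6 0xe3→b14/s2 MISS; vc=[22,30]
#7 0x1cc→b28/s0 L1-HIT; vc=[22,30]
#8 0x163→b22/s2 VC-HIT; vc=[14,30]
#9 0x163→b22/s2 L1-HIT; vc=[14,30]
#10 0x16b→b22/s2 L1-HIT; vc=[14,30]
#11 0x1ce→b28/s0 L1-HIT; vc=[14,30]
#12 0x42→b4/s0 MISS; vc=[14,30,28]
#13 0x8b→b8/s0 MISS; vc=[30,28,4]
#14 0x45→b4/s0 VC-HIT; vc=[30,28,8]

SEQ = [MISS, MISS, L1-HIT, L1-HIT, L1-HIT, MISS, MISS, L1-HIT, VC-HIT, L1-HIT, L1-HIT, L1-HIT, MISS, MISS, VC-HIT]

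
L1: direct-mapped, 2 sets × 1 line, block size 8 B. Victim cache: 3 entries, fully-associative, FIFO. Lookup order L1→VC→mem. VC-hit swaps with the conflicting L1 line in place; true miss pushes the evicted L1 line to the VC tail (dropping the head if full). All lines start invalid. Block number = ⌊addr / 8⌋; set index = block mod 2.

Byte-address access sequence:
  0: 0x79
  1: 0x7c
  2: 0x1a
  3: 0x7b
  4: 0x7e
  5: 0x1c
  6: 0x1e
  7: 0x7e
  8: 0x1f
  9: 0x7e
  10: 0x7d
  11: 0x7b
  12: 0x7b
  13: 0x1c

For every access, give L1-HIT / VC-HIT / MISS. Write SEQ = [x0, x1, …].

SEQ = [MISS, L1-HIT, MISS, VC-HIT, L1-HIT, VC-HIT, L1-HIT, VC-HIT, VC-HIT, VC-HIT, L1-HIT, L1-HIT, L1-HIT, VC-HIT]

0: 0x79 (blk 15, set 1) → MISS  vc=[]
1: 0x7c (blk 15, set 1) → L1-HIT  vc=[]
2: 0x1a (blk 3, set 1) → MISS  vc=[15]
3: 0x7b (blk 15, set 1) → VC-HIT  vc=[3]
4: 0x7e (blk 15, set 1) → L1-HIT  vc=[3]
5: 0x1c (blk 3, set 1) → VC-HIT  vc=[15]
6: 0x1e (blk 3, set 1) → L1-HIT  vc=[15]
7: 0x7e (blk 15, set 1) → VC-HIT  vc=[3]
8: 0x1f (blk 3, set 1) → VC-HIT  vc=[15]
9: 0x7e (blk 15, set 1) → VC-HIT  vc=[3]
10: 0x7d (blk 15, set 1) → L1-HIT  vc=[3]
11: 0x7b (blk 15, set 1) → L1-HIT  vc=[3]
12: 0x7b (blk 15, set 1) → L1-HIT  vc=[3]
13: 0x1c (blk 3, set 1) → VC-HIT  vc=[15]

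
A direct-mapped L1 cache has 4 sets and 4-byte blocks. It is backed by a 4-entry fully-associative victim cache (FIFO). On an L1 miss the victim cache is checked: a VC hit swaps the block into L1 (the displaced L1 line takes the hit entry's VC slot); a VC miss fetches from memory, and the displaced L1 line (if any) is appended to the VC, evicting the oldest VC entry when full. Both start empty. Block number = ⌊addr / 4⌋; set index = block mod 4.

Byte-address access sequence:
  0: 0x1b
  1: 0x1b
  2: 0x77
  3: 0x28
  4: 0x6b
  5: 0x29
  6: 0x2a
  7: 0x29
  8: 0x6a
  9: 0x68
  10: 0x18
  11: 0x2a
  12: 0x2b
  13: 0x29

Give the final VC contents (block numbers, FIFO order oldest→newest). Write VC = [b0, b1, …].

VC = [26, 6]

#0 0x1b→b6/s2 MISS; vc=[]
#1 0x1b→b6/s2 L1-HIT; vc=[]
#2 0x77→b29/s1 MISS; vc=[]
#3 0x28→b10/s2 MISS; vc=[6]
#4 0x6b→b26/s2 MISS; vc=[6,10]
#5 0x29→b10/s2 VC-HIT; vc=[6,26]
#6 0x2a→b10/s2 L1-HIT; vc=[6,26]
#7 0x29→b10/s2 L1-HIT; vc=[6,26]
#8 0x6a→b26/s2 VC-HIT; vc=[6,10]
#9 0x68→b26/s2 L1-HIT; vc=[6,10]
#10 0x18→b6/s2 VC-HIT; vc=[26,10]
#11 0x2a→b10/s2 VC-HIT; vc=[26,6]
#12 0x2b→b10/s2 L1-HIT; vc=[26,6]
#13 0x29→b10/s2 L1-HIT; vc=[26,6]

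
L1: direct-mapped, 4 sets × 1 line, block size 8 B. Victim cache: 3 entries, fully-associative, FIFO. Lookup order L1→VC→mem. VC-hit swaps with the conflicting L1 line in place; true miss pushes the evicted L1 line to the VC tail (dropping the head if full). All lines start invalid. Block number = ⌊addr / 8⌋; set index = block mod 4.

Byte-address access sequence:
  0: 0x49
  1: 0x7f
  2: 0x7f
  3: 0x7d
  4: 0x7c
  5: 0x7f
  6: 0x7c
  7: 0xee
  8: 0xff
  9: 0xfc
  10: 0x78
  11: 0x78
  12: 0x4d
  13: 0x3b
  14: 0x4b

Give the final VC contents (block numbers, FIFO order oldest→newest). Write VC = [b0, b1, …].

  [0] addr=0x49 blk=9 s=1: MISS | VC []
  [1] addr=0x7f blk=15 s=3: MISS | VC []
  [2] addr=0x7f blk=15 s=3: L1-HIT | VC []
  [3] addr=0x7d blk=15 s=3: L1-HIT | VC []
  [4] addr=0x7c blk=15 s=3: L1-HIT | VC []
  [5] addr=0x7f blk=15 s=3: L1-HIT | VC []
  [6] addr=0x7c blk=15 s=3: L1-HIT | VC []
  [7] addr=0xee blk=29 s=1: MISS | VC [9]
  [8] addr=0xff blk=31 s=3: MISS | VC [9, 15]
  [9] addr=0xfc blk=31 s=3: L1-HIT | VC [9, 15]
  [10] addr=0x78 blk=15 s=3: VC-HIT | VC [9, 31]
  [11] addr=0x78 blk=15 s=3: L1-HIT | VC [9, 31]
  [12] addr=0x4d blk=9 s=1: VC-HIT | VC [29, 31]
  [13] addr=0x3b blk=7 s=3: MISS | VC [29, 31, 15]
  [14] addr=0x4b blk=9 s=1: L1-HIT | VC [29, 31, 15]

VC = [29, 31, 15]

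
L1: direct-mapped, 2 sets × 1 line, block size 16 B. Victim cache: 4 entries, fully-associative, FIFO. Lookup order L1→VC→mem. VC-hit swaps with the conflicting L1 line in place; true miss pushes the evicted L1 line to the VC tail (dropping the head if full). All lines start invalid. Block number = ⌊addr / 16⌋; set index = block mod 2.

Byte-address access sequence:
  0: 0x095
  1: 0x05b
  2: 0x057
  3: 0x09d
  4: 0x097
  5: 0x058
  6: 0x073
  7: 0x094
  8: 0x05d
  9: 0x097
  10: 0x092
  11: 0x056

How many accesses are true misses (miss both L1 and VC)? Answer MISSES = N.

#0 0x95→b9/s1 MISS; vc=[]
#1 0x5b→b5/s1 MISS; vc=[9]
#2 0x57→b5/s1 L1-HIT; vc=[9]
#3 0x9d→b9/s1 VC-HIT; vc=[5]
#4 0x97→b9/s1 L1-HIT; vc=[5]
#5 0x58→b5/s1 VC-HIT; vc=[9]
#6 0x73→b7/s1 MISS; vc=[9,5]
#7 0x94→b9/s1 VC-HIT; vc=[7,5]
#8 0x5d→b5/s1 VC-HIT; vc=[7,9]
#9 0x97→b9/s1 VC-HIT; vc=[7,5]
#10 0x92→b9/s1 L1-HIT; vc=[7,5]
#11 0x56→b5/s1 VC-HIT; vc=[7,9]

MISSES = 3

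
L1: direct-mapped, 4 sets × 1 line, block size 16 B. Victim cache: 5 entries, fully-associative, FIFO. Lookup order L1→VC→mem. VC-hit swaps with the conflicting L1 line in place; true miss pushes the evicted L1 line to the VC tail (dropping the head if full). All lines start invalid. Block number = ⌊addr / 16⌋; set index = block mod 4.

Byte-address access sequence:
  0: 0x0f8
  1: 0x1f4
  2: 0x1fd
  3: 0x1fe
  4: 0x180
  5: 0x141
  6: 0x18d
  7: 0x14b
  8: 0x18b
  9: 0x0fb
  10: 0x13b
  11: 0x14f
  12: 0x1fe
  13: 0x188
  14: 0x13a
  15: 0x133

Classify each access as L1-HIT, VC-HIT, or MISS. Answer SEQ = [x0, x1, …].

SEQ = [MISS, MISS, L1-HIT, L1-HIT, MISS, MISS, VC-HIT, VC-HIT, VC-HIT, VC-HIT, MISS, VC-HIT, VC-HIT, VC-HIT, VC-HIT, L1-HIT]

0: 0xf8 (blk 15, set 3) → MISS  vc=[]
1: 0x1f4 (blk 31, set 3) → MISS  vc=[15]
2: 0x1fd (blk 31, set 3) → L1-HIT  vc=[15]
3: 0x1fe (blk 31, set 3) → L1-HIT  vc=[15]
4: 0x180 (blk 24, set 0) → MISS  vc=[15]
5: 0x141 (blk 20, set 0) → MISS  vc=[15, 24]
6: 0x18d (blk 24, set 0) → VC-HIT  vc=[15, 20]
7: 0x14b (blk 20, set 0) → VC-HIT  vc=[15, 24]
8: 0x18b (blk 24, set 0) → VC-HIT  vc=[15, 20]
9: 0xfb (blk 15, set 3) → VC-HIT  vc=[31, 20]
10: 0x13b (blk 19, set 3) → MISS  vc=[31, 20, 15]
11: 0x14f (blk 20, set 0) → VC-HIT  vc=[31, 24, 15]
12: 0x1fe (blk 31, set 3) → VC-HIT  vc=[19, 24, 15]
13: 0x188 (blk 24, set 0) → VC-HIT  vc=[19, 20, 15]
14: 0x13a (blk 19, set 3) → VC-HIT  vc=[31, 20, 15]
15: 0x133 (blk 19, set 3) → L1-HIT  vc=[31, 20, 15]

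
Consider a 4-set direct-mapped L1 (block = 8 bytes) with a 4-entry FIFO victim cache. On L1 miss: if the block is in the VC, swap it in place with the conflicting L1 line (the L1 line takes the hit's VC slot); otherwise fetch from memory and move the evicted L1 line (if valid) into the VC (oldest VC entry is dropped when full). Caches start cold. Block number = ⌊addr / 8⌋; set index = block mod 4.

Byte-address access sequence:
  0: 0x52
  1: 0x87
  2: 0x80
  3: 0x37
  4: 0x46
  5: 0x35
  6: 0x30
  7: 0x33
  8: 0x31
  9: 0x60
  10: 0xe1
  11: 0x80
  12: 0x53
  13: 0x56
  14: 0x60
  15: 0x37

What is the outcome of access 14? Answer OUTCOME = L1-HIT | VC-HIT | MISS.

OUTCOME = VC-HIT

  [0] addr=0x52 blk=10 s=2: MISS | VC []
  [1] addr=0x87 blk=16 s=0: MISS | VC []
  [2] addr=0x80 blk=16 s=0: L1-HIT | VC []
  [3] addr=0x37 blk=6 s=2: MISS | VC [10]
  [4] addr=0x46 blk=8 s=0: MISS | VC [10, 16]
  [5] addr=0x35 blk=6 s=2: L1-HIT | VC [10, 16]
  [6] addr=0x30 blk=6 s=2: L1-HIT | VC [10, 16]
  [7] addr=0x33 blk=6 s=2: L1-HIT | VC [10, 16]
  [8] addr=0x31 blk=6 s=2: L1-HIT | VC [10, 16]
  [9] addr=0x60 blk=12 s=0: MISS | VC [10, 16, 8]
  [10] addr=0xe1 blk=28 s=0: MISS | VC [10, 16, 8, 12]
  [11] addr=0x80 blk=16 s=0: VC-HIT | VC [10, 28, 8, 12]
  [12] addr=0x53 blk=10 s=2: VC-HIT | VC [6, 28, 8, 12]
  [13] addr=0x56 blk=10 s=2: L1-HIT | VC [6, 28, 8, 12]
  [14] addr=0x60 blk=12 s=0: VC-HIT | VC [6, 28, 8, 16]
  [15] addr=0x37 blk=6 s=2: VC-HIT | VC [10, 28, 8, 16]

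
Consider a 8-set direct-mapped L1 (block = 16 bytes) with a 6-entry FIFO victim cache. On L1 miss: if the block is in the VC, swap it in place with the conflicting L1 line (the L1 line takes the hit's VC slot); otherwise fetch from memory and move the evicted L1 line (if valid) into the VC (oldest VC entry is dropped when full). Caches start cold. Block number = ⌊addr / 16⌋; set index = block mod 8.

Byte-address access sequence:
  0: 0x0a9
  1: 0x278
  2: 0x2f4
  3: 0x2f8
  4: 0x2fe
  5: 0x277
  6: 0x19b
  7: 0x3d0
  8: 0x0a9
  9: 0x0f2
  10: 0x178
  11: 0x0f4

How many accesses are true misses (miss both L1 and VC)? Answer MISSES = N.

  [0] addr=0xa9 blk=10 s=2: MISS | VC []
  [1] addr=0x278 blk=39 s=7: MISS | VC []
  [2] addr=0x2f4 blk=47 s=7: MISS | VC [39]
  [3] addr=0x2f8 blk=47 s=7: L1-HIT | VC [39]
  [4] addr=0x2fe blk=47 s=7: L1-HIT | VC [39]
  [5] addr=0x277 blk=39 s=7: VC-HIT | VC [47]
  [6] addr=0x19b blk=25 s=1: MISS | VC [47]
  [7] addr=0x3d0 blk=61 s=5: MISS | VC [47]
  [8] addr=0xa9 blk=10 s=2: L1-HIT | VC [47]
  [9] addr=0xf2 blk=15 s=7: MISS | VC [47, 39]
  [10] addr=0x178 blk=23 s=7: MISS | VC [47, 39, 15]
  [11] addr=0xf4 blk=15 s=7: VC-HIT | VC [47, 39, 23]

MISSES = 7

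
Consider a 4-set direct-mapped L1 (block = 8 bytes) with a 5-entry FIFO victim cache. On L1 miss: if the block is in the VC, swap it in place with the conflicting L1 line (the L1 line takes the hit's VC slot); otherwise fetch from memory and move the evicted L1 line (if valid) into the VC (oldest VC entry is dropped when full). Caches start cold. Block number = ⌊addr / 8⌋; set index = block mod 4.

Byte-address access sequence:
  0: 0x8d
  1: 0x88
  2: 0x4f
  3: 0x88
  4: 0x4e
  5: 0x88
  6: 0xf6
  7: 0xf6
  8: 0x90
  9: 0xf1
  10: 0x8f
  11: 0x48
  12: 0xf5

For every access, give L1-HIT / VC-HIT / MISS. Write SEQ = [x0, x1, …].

SEQ = [MISS, L1-HIT, MISS, VC-HIT, VC-HIT, VC-HIT, MISS, L1-HIT, MISS, VC-HIT, L1-HIT, VC-HIT, L1-HIT]

0: 0x8d (blk 17, set 1) → MISS  vc=[]
1: 0x88 (blk 17, set 1) → L1-HIT  vc=[]
2: 0x4f (blk 9, set 1) → MISS  vc=[17]
3: 0x88 (blk 17, set 1) → VC-HIT  vc=[9]
4: 0x4e (blk 9, set 1) → VC-HIT  vc=[17]
5: 0x88 (blk 17, set 1) → VC-HIT  vc=[9]
6: 0xf6 (blk 30, set 2) → MISS  vc=[9]
7: 0xf6 (blk 30, set 2) → L1-HIT  vc=[9]
8: 0x90 (blk 18, set 2) → MISS  vc=[9, 30]
9: 0xf1 (blk 30, set 2) → VC-HIT  vc=[9, 18]
10: 0x8f (blk 17, set 1) → L1-HIT  vc=[9, 18]
11: 0x48 (blk 9, set 1) → VC-HIT  vc=[17, 18]
12: 0xf5 (blk 30, set 2) → L1-HIT  vc=[17, 18]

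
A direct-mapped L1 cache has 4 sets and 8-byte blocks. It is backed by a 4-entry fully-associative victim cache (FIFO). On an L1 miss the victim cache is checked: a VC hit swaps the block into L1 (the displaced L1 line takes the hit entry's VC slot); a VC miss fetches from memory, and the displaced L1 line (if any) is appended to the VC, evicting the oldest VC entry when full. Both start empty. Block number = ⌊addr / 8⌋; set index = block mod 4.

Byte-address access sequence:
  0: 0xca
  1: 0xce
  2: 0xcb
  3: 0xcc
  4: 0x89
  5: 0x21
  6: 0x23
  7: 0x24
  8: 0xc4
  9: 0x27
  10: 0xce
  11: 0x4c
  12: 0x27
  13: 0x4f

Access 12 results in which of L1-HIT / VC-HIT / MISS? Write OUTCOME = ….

OUTCOME = L1-HIT

0: 0xca (blk 25, set 1) → MISS  vc=[]
1: 0xce (blk 25, set 1) → L1-HIT  vc=[]
2: 0xcb (blk 25, set 1) → L1-HIT  vc=[]
3: 0xcc (blk 25, set 1) → L1-HIT  vc=[]
4: 0x89 (blk 17, set 1) → MISS  vc=[25]
5: 0x21 (blk 4, set 0) → MISS  vc=[25]
6: 0x23 (blk 4, set 0) → L1-HIT  vc=[25]
7: 0x24 (blk 4, set 0) → L1-HIT  vc=[25]
8: 0xc4 (blk 24, set 0) → MISS  vc=[25, 4]
9: 0x27 (blk 4, set 0) → VC-HIT  vc=[25, 24]
10: 0xce (blk 25, set 1) → VC-HIT  vc=[17, 24]
11: 0x4c (blk 9, set 1) → MISS  vc=[17, 24, 25]
12: 0x27 (blk 4, set 0) → L1-HIT  vc=[17, 24, 25]
13: 0x4f (blk 9, set 1) → L1-HIT  vc=[17, 24, 25]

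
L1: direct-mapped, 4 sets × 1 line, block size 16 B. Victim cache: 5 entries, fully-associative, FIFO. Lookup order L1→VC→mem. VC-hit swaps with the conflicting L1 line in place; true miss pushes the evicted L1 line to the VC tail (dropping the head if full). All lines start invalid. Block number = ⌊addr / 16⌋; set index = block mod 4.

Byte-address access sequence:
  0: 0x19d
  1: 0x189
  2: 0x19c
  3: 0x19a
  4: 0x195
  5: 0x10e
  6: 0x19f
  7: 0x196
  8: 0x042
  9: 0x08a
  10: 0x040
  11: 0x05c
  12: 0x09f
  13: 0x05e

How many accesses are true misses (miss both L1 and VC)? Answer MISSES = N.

MISSES = 7

0: 0x19d (blk 25, set 1) → MISS  vc=[]
1: 0x189 (blk 24, set 0) → MISS  vc=[]
2: 0x19c (blk 25, set 1) → L1-HIT  vc=[]
3: 0x19a (blk 25, set 1) → L1-HIT  vc=[]
4: 0x195 (blk 25, set 1) → L1-HIT  vc=[]
5: 0x10e (blk 16, set 0) → MISS  vc=[24]
6: 0x19f (blk 25, set 1) → L1-HIT  vc=[24]
7: 0x196 (blk 25, set 1) → L1-HIT  vc=[24]
8: 0x42 (blk 4, set 0) → MISS  vc=[24, 16]
9: 0x8a (blk 8, set 0) → MISS  vc=[24, 16, 4]
10: 0x40 (blk 4, set 0) → VC-HIT  vc=[24, 16, 8]
11: 0x5c (blk 5, set 1) → MISS  vc=[24, 16, 8, 25]
12: 0x9f (blk 9, set 1) → MISS  vc=[24, 16, 8, 25, 5]
13: 0x5e (blk 5, set 1) → VC-HIT  vc=[24, 16, 8, 25, 9]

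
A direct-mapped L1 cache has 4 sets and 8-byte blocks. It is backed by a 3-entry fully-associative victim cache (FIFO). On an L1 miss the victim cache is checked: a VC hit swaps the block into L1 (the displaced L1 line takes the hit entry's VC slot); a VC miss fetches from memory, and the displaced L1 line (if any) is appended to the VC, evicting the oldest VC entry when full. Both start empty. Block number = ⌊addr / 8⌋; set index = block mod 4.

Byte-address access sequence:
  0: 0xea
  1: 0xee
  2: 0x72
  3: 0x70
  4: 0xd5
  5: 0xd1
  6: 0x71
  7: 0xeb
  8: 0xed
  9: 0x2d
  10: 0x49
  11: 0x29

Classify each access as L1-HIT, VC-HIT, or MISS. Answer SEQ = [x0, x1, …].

SEQ = [MISS, L1-HIT, MISS, L1-HIT, MISS, L1-HIT, VC-HIT, L1-HIT, L1-HIT, MISS, MISS, VC-HIT]

0: 0xea (blk 29, set 1) → MISS  vc=[]
1: 0xee (blk 29, set 1) → L1-HIT  vc=[]
2: 0x72 (blk 14, set 2) → MISS  vc=[]
3: 0x70 (blk 14, set 2) → L1-HIT  vc=[]
4: 0xd5 (blk 26, set 2) → MISS  vc=[14]
5: 0xd1 (blk 26, set 2) → L1-HIT  vc=[14]
6: 0x71 (blk 14, set 2) → VC-HIT  vc=[26]
7: 0xeb (blk 29, set 1) → L1-HIT  vc=[26]
8: 0xed (blk 29, set 1) → L1-HIT  vc=[26]
9: 0x2d (blk 5, set 1) → MISS  vc=[26, 29]
10: 0x49 (blk 9, set 1) → MISS  vc=[26, 29, 5]
11: 0x29 (blk 5, set 1) → VC-HIT  vc=[26, 29, 9]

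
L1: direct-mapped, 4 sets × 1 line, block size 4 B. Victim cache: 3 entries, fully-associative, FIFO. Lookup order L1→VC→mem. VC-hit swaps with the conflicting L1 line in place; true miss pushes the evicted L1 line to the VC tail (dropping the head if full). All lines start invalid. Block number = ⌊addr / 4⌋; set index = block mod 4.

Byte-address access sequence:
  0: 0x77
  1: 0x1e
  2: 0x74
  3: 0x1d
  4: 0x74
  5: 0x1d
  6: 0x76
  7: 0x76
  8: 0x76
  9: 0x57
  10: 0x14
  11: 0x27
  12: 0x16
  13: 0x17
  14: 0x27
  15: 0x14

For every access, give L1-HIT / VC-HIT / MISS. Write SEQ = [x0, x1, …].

  [0] addr=0x77 blk=29 s=1: MISS | VC []
  [1] addr=0x1e blk=7 s=3: MISS | VC []
  [2] addr=0x74 blk=29 s=1: L1-HIT | VC []
  [3] addr=0x1d blk=7 s=3: L1-HIT | VC []
  [4] addr=0x74 blk=29 s=1: L1-HIT | VC []
  [5] addr=0x1d blk=7 s=3: L1-HIT | VC []
  [6] addr=0x76 blk=29 s=1: L1-HIT | VC []
  [7] addr=0x76 blk=29 s=1: L1-HIT | VC []
  [8] addr=0x76 blk=29 s=1: L1-HIT | VC []
  [9] addr=0x57 blk=21 s=1: MISS | VC [29]
  [10] addr=0x14 blk=5 s=1: MISS | VC [29, 21]
  [11] addr=0x27 blk=9 s=1: MISS | VC [29, 21, 5]
  [12] addr=0x16 blk=5 s=1: VC-HIT | VC [29, 21, 9]
  [13] addr=0x17 blk=5 s=1: L1-HIT | VC [29, 21, 9]
  [14] addr=0x27 blk=9 s=1: VC-HIT | VC [29, 21, 5]
  [15] addr=0x14 blk=5 s=1: VC-HIT | VC [29, 21, 9]

SEQ = [MISS, MISS, L1-HIT, L1-HIT, L1-HIT, L1-HIT, L1-HIT, L1-HIT, L1-HIT, MISS, MISS, MISS, VC-HIT, L1-HIT, VC-HIT, VC-HIT]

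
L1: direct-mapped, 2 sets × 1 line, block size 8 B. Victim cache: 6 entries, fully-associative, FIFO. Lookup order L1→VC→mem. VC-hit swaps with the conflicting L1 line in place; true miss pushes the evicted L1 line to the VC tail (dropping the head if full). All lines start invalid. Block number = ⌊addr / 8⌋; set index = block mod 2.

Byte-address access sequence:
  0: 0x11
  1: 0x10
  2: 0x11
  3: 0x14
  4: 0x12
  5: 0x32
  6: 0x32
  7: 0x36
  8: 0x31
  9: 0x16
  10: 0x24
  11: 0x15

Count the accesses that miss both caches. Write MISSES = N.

MISSES = 3

0: 0x11 (blk 2, set 0) → MISS  vc=[]
1: 0x10 (blk 2, set 0) → L1-HIT  vc=[]
2: 0x11 (blk 2, set 0) → L1-HIT  vc=[]
3: 0x14 (blk 2, set 0) → L1-HIT  vc=[]
4: 0x12 (blk 2, set 0) → L1-HIT  vc=[]
5: 0x32 (blk 6, set 0) → MISS  vc=[2]
6: 0x32 (blk 6, set 0) → L1-HIT  vc=[2]
7: 0x36 (blk 6, set 0) → L1-HIT  vc=[2]
8: 0x31 (blk 6, set 0) → L1-HIT  vc=[2]
9: 0x16 (blk 2, set 0) → VC-HIT  vc=[6]
10: 0x24 (blk 4, set 0) → MISS  vc=[6, 2]
11: 0x15 (blk 2, set 0) → VC-HIT  vc=[6, 4]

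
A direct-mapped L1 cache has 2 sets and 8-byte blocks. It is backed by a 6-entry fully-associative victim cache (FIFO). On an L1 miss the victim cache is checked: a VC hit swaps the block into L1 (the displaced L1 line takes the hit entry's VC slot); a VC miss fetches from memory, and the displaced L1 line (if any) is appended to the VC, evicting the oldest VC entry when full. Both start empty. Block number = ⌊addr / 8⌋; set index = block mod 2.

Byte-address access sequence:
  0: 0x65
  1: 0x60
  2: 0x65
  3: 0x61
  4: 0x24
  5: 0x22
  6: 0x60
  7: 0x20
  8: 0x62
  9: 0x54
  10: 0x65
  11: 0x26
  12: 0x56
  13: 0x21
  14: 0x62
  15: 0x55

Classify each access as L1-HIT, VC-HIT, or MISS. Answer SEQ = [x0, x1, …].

0: 0x65 (blk 12, set 0) → MISS  vc=[]
1: 0x60 (blk 12, set 0) → L1-HIT  vc=[]
2: 0x65 (blk 12, set 0) → L1-HIT  vc=[]
3: 0x61 (blk 12, set 0) → L1-HIT  vc=[]
4: 0x24 (blk 4, set 0) → MISS  vc=[12]
5: 0x22 (blk 4, set 0) → L1-HIT  vc=[12]
6: 0x60 (blk 12, set 0) → VC-HIT  vc=[4]
7: 0x20 (blk 4, set 0) → VC-HIT  vc=[12]
8: 0x62 (blk 12, set 0) → VC-HIT  vc=[4]
9: 0x54 (blk 10, set 0) → MISS  vc=[4, 12]
10: 0x65 (blk 12, set 0) → VC-HIT  vc=[4, 10]
11: 0x26 (blk 4, set 0) → VC-HIT  vc=[12, 10]
12: 0x56 (blk 10, set 0) → VC-HIT  vc=[12, 4]
13: 0x21 (blk 4, set 0) → VC-HIT  vc=[12, 10]
14: 0x62 (blk 12, set 0) → VC-HIT  vc=[4, 10]
15: 0x55 (blk 10, set 0) → VC-HIT  vc=[4, 12]

SEQ = [MISS, L1-HIT, L1-HIT, L1-HIT, MISS, L1-HIT, VC-HIT, VC-HIT, VC-HIT, MISS, VC-HIT, VC-HIT, VC-HIT, VC-HIT, VC-HIT, VC-HIT]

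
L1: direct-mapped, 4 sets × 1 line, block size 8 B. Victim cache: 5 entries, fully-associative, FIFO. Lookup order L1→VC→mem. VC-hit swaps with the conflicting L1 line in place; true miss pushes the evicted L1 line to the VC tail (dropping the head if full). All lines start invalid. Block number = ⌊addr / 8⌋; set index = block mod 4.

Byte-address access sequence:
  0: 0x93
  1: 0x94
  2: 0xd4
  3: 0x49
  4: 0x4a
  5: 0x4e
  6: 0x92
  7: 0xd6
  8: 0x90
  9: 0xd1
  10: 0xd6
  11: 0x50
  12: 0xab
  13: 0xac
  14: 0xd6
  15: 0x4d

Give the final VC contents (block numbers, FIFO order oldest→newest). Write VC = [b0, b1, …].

VC = [18, 10, 21]

#0 0x93→b18/s2 MISS; vc=[]
#1 0x94→b18/s2 L1-HIT; vc=[]
#2 0xd4→b26/s2 MISS; vc=[18]
#3 0x49→b9/s1 MISS; vc=[18]
#4 0x4a→b9/s1 L1-HIT; vc=[18]
#5 0x4e→b9/s1 L1-HIT; vc=[18]
#6 0x92→b18/s2 VC-HIT; vc=[26]
#7 0xd6→b26/s2 VC-HIT; vc=[18]
#8 0x90→b18/s2 VC-HIT; vc=[26]
#9 0xd1→b26/s2 VC-HIT; vc=[18]
#10 0xd6→b26/s2 L1-HIT; vc=[18]
#11 0x50→b10/s2 MISS; vc=[18,26]
#12 0xab→b21/s1 MISS; vc=[18,26,9]
#13 0xac→b21/s1 L1-HIT; vc=[18,26,9]
#14 0xd6→b26/s2 VC-HIT; vc=[18,10,9]
#15 0x4d→b9/s1 VC-HIT; vc=[18,10,21]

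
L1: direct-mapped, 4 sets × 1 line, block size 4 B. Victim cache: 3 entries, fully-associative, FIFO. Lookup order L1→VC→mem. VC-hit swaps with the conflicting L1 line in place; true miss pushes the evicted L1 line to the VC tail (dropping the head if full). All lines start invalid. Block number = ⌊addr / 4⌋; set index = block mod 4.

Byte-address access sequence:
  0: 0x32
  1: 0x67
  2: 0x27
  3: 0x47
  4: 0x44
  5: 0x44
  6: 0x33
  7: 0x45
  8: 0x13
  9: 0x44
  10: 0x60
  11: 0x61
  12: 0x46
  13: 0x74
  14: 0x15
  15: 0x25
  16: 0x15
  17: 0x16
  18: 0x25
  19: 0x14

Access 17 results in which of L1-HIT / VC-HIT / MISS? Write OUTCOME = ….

OUTCOME = L1-HIT

0: 0x32 (blk 12, set 0) → MISS  vc=[]
1: 0x67 (blk 25, set 1) → MISS  vc=[]
2: 0x27 (blk 9, set 1) → MISS  vc=[25]
3: 0x47 (blk 17, set 1) → MISS  vc=[25, 9]
4: 0x44 (blk 17, set 1) → L1-HIT  vc=[25, 9]
5: 0x44 (blk 17, set 1) → L1-HIT  vc=[25, 9]
6: 0x33 (blk 12, set 0) → L1-HIT  vc=[25, 9]
7: 0x45 (blk 17, set 1) → L1-HIT  vc=[25, 9]
8: 0x13 (blk 4, set 0) → MISS  vc=[25, 9, 12]
9: 0x44 (blk 17, set 1) → L1-HIT  vc=[25, 9, 12]
10: 0x60 (blk 24, set 0) → MISS  vc=[9, 12, 4]
11: 0x61 (blk 24, set 0) → L1-HIT  vc=[9, 12, 4]
12: 0x46 (blk 17, set 1) → L1-HIT  vc=[9, 12, 4]
13: 0x74 (blk 29, set 1) → MISS  vc=[12, 4, 17]
14: 0x15 (blk 5, set 1) → MISS  vc=[4, 17, 29]
15: 0x25 (blk 9, set 1) → MISS  vc=[17, 29, 5]
16: 0x15 (blk 5, set 1) → VC-HIT  vc=[17, 29, 9]
17: 0x16 (blk 5, set 1) → L1-HIT  vc=[17, 29, 9]
18: 0x25 (blk 9, set 1) → VC-HIT  vc=[17, 29, 5]
19: 0x14 (blk 5, set 1) → VC-HIT  vc=[17, 29, 9]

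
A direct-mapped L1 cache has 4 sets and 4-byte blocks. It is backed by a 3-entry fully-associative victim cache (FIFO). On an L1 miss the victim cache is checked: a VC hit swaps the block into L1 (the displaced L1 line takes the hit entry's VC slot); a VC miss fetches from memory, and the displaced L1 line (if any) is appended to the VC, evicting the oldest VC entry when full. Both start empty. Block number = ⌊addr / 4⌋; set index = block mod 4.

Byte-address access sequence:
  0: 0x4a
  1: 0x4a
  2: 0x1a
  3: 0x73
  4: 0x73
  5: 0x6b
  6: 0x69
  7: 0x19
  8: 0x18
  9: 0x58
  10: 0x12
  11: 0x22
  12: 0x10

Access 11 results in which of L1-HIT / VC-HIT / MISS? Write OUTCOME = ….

#0 0x4a→b18/s2 MISS; vc=[]
#1 0x4a→b18/s2 L1-HIT; vc=[]
#2 0x1a→b6/s2 MISS; vc=[18]
#3 0x73→b28/s0 MISS; vc=[18]
#4 0x73→b28/s0 L1-HIT; vc=[18]
#5 0x6b→b26/s2 MISS; vc=[18,6]
#6 0x69→b26/s2 L1-HIT; vc=[18,6]
#7 0x19→b6/s2 VC-HIT; vc=[18,26]
#8 0x18→b6/s2 L1-HIT; vc=[18,26]
#9 0x58→b22/s2 MISS; vc=[18,26,6]
#10 0x12→b4/s0 MISS; vc=[26,6,28]
#11 0x22→b8/s0 MISS; vc=[6,28,4]
#12 0x10→b4/s0 VC-HIT; vc=[6,28,8]

OUTCOME = MISS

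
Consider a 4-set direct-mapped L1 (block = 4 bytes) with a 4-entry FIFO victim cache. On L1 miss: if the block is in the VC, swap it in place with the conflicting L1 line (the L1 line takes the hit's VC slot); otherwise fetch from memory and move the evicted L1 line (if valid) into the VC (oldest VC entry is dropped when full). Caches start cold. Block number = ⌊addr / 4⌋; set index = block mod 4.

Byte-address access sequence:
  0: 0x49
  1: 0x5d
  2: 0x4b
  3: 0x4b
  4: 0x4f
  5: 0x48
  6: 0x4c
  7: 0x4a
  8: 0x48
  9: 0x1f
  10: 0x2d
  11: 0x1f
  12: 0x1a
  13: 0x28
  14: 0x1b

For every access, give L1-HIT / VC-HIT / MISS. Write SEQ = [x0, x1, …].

SEQ = [MISS, MISS, L1-HIT, L1-HIT, MISS, L1-HIT, L1-HIT, L1-HIT, L1-HIT, MISS, MISS, VC-HIT, MISS, MISS, VC-HIT]

#0 0x49→b18/s2 MISS; vc=[]
#1 0x5d→b23/s3 MISS; vc=[]
#2 0x4b→b18/s2 L1-HIT; vc=[]
#3 0x4b→b18/s2 L1-HIT; vc=[]
#4 0x4f→b19/s3 MISS; vc=[23]
#5 0x48→b18/s2 L1-HIT; vc=[23]
#6 0x4c→b19/s3 L1-HIT; vc=[23]
#7 0x4a→b18/s2 L1-HIT; vc=[23]
#8 0x48→b18/s2 L1-HIT; vc=[23]
#9 0x1f→b7/s3 MISS; vc=[23,19]
#10 0x2d→b11/s3 MISS; vc=[23,19,7]
#11 0x1f→b7/s3 VC-HIT; vc=[23,19,11]
#12 0x1a→b6/s2 MISS; vc=[23,19,11,18]
#13 0x28→b10/s2 MISS; vc=[19,11,18,6]
#14 0x1b→b6/s2 VC-HIT; vc=[19,11,18,10]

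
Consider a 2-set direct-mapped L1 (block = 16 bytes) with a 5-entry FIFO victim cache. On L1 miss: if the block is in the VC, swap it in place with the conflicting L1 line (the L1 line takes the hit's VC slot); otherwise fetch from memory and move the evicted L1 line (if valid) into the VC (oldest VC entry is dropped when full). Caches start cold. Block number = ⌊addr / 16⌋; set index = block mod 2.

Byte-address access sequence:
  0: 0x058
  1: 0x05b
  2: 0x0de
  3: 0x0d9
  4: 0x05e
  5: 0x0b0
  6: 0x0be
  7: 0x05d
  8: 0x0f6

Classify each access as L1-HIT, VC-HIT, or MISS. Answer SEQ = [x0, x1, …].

0: 0x58 (blk 5, set 1) → MISS  vc=[]
1: 0x5b (blk 5, set 1) → L1-HIT  vc=[]
2: 0xde (blk 13, set 1) → MISS  vc=[5]
3: 0xd9 (blk 13, set 1) → L1-HIT  vc=[5]
4: 0x5e (blk 5, set 1) → VC-HIT  vc=[13]
5: 0xb0 (blk 11, set 1) → MISS  vc=[13, 5]
6: 0xbe (blk 11, set 1) → L1-HIT  vc=[13, 5]
7: 0x5d (blk 5, set 1) → VC-HIT  vc=[13, 11]
8: 0xf6 (blk 15, set 1) → MISS  vc=[13, 11, 5]

SEQ = [MISS, L1-HIT, MISS, L1-HIT, VC-HIT, MISS, L1-HIT, VC-HIT, MISS]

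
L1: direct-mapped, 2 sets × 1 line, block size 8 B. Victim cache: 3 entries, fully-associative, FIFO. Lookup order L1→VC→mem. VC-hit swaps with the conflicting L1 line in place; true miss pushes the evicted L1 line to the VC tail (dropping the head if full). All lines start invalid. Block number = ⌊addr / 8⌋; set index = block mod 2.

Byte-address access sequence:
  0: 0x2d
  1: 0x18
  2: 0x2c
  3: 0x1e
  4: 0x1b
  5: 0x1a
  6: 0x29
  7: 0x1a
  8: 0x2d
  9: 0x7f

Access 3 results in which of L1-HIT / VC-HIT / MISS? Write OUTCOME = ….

  [0] addr=0x2d blk=5 s=1: MISS | VC []
  [1] addr=0x18 blk=3 s=1: MISS | VC [5]
  [2] addr=0x2c blk=5 s=1: VC-HIT | VC [3]
  [3] addr=0x1e blk=3 s=1: VC-HIT | VC [5]
  [4] addr=0x1b blk=3 s=1: L1-HIT | VC [5]
  [5] addr=0x1a blk=3 s=1: L1-HIT | VC [5]
  [6] addr=0x29 blk=5 s=1: VC-HIT | VC [3]
  [7] addr=0x1a blk=3 s=1: VC-HIT | VC [5]
  [8] addr=0x2d blk=5 s=1: VC-HIT | VC [3]
  [9] addr=0x7f blk=15 s=1: MISS | VC [3, 5]

OUTCOME = VC-HIT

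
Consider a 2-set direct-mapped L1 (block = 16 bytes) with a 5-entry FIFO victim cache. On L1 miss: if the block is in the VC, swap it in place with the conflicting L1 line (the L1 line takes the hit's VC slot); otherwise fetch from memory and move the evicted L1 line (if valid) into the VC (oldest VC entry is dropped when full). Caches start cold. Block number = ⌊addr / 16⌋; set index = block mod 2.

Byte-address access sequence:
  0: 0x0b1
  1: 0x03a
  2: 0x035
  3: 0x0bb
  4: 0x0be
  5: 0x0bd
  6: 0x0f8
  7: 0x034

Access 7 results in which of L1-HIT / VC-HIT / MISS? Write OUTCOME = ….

#0 0xb1→b11/s1 MISS; vc=[]
#1 0x3a→b3/s1 MISS; vc=[11]
#2 0x35→b3/s1 L1-HIT; vc=[11]
#3 0xbb→b11/s1 VC-HIT; vc=[3]
#4 0xbe→b11/s1 L1-HIT; vc=[3]
#5 0xbd→b11/s1 L1-HIT; vc=[3]
#6 0xf8→b15/s1 MISS; vc=[3,11]
#7 0x34→b3/s1 VC-HIT; vc=[15,11]

OUTCOME = VC-HIT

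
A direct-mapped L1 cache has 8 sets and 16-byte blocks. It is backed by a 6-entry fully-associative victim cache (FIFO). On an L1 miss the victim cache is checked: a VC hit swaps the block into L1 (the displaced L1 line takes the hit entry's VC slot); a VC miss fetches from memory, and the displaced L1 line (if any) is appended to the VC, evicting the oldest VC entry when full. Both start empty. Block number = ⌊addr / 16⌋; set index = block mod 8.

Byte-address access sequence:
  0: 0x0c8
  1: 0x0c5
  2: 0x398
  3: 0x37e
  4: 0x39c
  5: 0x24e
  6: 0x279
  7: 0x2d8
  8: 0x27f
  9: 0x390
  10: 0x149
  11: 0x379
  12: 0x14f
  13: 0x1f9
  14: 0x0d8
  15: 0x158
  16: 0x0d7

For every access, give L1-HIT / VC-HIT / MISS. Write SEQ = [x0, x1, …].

SEQ = [MISS, L1-HIT, MISS, MISS, L1-HIT, MISS, MISS, MISS, L1-HIT, L1-HIT, MISS, VC-HIT, L1-HIT, MISS, MISS, MISS, VC-HIT]

0: 0xc8 (blk 12, set 4) → MISS  vc=[]
1: 0xc5 (blk 12, set 4) → L1-HIT  vc=[]
2: 0x398 (blk 57, set 1) → MISS  vc=[]
3: 0x37e (blk 55, set 7) → MISS  vc=[]
4: 0x39c (blk 57, set 1) → L1-HIT  vc=[]
5: 0x24e (blk 36, set 4) → MISS  vc=[12]
6: 0x279 (blk 39, set 7) → MISS  vc=[12, 55]
7: 0x2d8 (blk 45, set 5) → MISS  vc=[12, 55]
8: 0x27f (blk 39, set 7) → L1-HIT  vc=[12, 55]
9: 0x390 (blk 57, set 1) → L1-HIT  vc=[12, 55]
10: 0x149 (blk 20, set 4) → MISS  vc=[12, 55, 36]
11: 0x379 (blk 55, set 7) → VC-HIT  vc=[12, 39, 36]
12: 0x14f (blk 20, set 4) → L1-HIT  vc=[12, 39, 36]
13: 0x1f9 (blk 31, set 7) → MISS  vc=[12, 39, 36, 55]
14: 0xd8 (blk 13, set 5) → MISS  vc=[12, 39, 36, 55, 45]
15: 0x158 (blk 21, set 5) → MISS  vc=[12, 39, 36, 55, 45, 13]
16: 0xd7 (blk 13, set 5) → VC-HIT  vc=[12, 39, 36, 55, 45, 21]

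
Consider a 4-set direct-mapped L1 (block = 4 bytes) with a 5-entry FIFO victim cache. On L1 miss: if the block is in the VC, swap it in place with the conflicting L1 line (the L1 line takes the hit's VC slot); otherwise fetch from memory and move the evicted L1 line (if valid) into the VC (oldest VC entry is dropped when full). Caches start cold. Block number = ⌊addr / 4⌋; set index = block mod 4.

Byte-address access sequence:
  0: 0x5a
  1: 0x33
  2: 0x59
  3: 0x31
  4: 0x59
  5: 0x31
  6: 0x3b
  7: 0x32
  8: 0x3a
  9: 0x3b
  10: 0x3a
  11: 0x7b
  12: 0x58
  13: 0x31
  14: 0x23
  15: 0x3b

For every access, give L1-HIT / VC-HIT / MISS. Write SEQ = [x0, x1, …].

SEQ = [MISS, MISS, L1-HIT, L1-HIT, L1-HIT, L1-HIT, MISS, L1-HIT, L1-HIT, L1-HIT, L1-HIT, MISS, VC-HIT, L1-HIT, MISS, VC-HIT]

0: 0x5a (blk 22, set 2) → MISS  vc=[]
1: 0x33 (blk 12, set 0) → MISS  vc=[]
2: 0x59 (blk 22, set 2) → L1-HIT  vc=[]
3: 0x31 (blk 12, set 0) → L1-HIT  vc=[]
4: 0x59 (blk 22, set 2) → L1-HIT  vc=[]
5: 0x31 (blk 12, set 0) → L1-HIT  vc=[]
6: 0x3b (blk 14, set 2) → MISS  vc=[22]
7: 0x32 (blk 12, set 0) → L1-HIT  vc=[22]
8: 0x3a (blk 14, set 2) → L1-HIT  vc=[22]
9: 0x3b (blk 14, set 2) → L1-HIT  vc=[22]
10: 0x3a (blk 14, set 2) → L1-HIT  vc=[22]
11: 0x7b (blk 30, set 2) → MISS  vc=[22, 14]
12: 0x58 (blk 22, set 2) → VC-HIT  vc=[30, 14]
13: 0x31 (blk 12, set 0) → L1-HIT  vc=[30, 14]
14: 0x23 (blk 8, set 0) → MISS  vc=[30, 14, 12]
15: 0x3b (blk 14, set 2) → VC-HIT  vc=[30, 22, 12]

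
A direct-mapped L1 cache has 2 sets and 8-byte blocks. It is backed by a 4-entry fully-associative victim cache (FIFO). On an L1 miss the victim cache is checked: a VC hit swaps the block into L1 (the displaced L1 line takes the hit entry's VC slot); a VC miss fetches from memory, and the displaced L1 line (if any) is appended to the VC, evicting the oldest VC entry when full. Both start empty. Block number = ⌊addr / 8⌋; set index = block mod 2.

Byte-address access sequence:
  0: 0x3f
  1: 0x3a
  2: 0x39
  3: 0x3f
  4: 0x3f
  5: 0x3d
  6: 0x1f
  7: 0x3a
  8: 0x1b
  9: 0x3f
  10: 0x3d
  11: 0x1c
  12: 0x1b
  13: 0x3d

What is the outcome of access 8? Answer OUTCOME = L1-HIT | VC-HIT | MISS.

#0 0x3f→b7/s1 MISS; vc=[]
#1 0x3a→b7/s1 L1-HIT; vc=[]
#2 0x39→b7/s1 L1-HIT; vc=[]
#3 0x3f→b7/s1 L1-HIT; vc=[]
#4 0x3f→b7/s1 L1-HIT; vc=[]
#5 0x3d→b7/s1 L1-HIT; vc=[]
#6 0x1f→b3/s1 MISS; vc=[7]
#7 0x3a→b7/s1 VC-HIT; vc=[3]
#8 0x1b→b3/s1 VC-HIT; vc=[7]
#9 0x3f→b7/s1 VC-HIT; vc=[3]
#10 0x3d→b7/s1 L1-HIT; vc=[3]
#11 0x1c→b3/s1 VC-HIT; vc=[7]
#12 0x1b→b3/s1 L1-HIT; vc=[7]
#13 0x3d→b7/s1 VC-HIT; vc=[3]

OUTCOME = VC-HIT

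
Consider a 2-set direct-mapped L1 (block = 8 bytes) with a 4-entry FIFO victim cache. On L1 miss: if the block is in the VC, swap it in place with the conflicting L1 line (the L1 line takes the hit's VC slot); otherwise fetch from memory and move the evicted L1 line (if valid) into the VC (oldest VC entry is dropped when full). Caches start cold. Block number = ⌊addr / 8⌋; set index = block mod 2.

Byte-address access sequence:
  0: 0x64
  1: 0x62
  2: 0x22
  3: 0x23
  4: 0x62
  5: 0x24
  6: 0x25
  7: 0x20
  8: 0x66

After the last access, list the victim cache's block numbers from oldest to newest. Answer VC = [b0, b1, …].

VC = [4]

#0 0x64→b12/s0 MISS; vc=[]
#1 0x62→b12/s0 L1-HIT; vc=[]
#2 0x22→b4/s0 MISS; vc=[12]
#3 0x23→b4/s0 L1-HIT; vc=[12]
#4 0x62→b12/s0 VC-HIT; vc=[4]
#5 0x24→b4/s0 VC-HIT; vc=[12]
#6 0x25→b4/s0 L1-HIT; vc=[12]
#7 0x20→b4/s0 L1-HIT; vc=[12]
#8 0x66→b12/s0 VC-HIT; vc=[4]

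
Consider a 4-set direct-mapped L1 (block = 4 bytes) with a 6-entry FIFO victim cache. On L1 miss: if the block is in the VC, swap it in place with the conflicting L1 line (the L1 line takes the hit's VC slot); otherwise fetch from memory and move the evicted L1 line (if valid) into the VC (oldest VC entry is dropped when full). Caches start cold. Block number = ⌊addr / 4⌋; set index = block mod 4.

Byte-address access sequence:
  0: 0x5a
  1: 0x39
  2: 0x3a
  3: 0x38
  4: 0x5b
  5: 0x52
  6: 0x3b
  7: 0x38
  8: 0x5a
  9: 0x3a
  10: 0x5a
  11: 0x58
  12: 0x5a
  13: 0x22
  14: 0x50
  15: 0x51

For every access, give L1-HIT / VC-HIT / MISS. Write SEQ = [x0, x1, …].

SEQ = [MISS, MISS, L1-HIT, L1-HIT, VC-HIT, MISS, VC-HIT, L1-HIT, VC-HIT, VC-HIT, VC-HIT, L1-HIT, L1-HIT, MISS, VC-HIT, L1-HIT]

  [0] addr=0x5a blk=22 s=2: MISS | VC []
  [1] addr=0x39 blk=14 s=2: MISS | VC [22]
  [2] addr=0x3a blk=14 s=2: L1-HIT | VC [22]
  [3] addr=0x38 blk=14 s=2: L1-HIT | VC [22]
  [4] addr=0x5b blk=22 s=2: VC-HIT | VC [14]
  [5] addr=0x52 blk=20 s=0: MISS | VC [14]
  [6] addr=0x3b blk=14 s=2: VC-HIT | VC [22]
  [7] addr=0x38 blk=14 s=2: L1-HIT | VC [22]
  [8] addr=0x5a blk=22 s=2: VC-HIT | VC [14]
  [9] addr=0x3a blk=14 s=2: VC-HIT | VC [22]
  [10] addr=0x5a blk=22 s=2: VC-HIT | VC [14]
  [11] addr=0x58 blk=22 s=2: L1-HIT | VC [14]
  [12] addr=0x5a blk=22 s=2: L1-HIT | VC [14]
  [13] addr=0x22 blk=8 s=0: MISS | VC [14, 20]
  [14] addr=0x50 blk=20 s=0: VC-HIT | VC [14, 8]
  [15] addr=0x51 blk=20 s=0: L1-HIT | VC [14, 8]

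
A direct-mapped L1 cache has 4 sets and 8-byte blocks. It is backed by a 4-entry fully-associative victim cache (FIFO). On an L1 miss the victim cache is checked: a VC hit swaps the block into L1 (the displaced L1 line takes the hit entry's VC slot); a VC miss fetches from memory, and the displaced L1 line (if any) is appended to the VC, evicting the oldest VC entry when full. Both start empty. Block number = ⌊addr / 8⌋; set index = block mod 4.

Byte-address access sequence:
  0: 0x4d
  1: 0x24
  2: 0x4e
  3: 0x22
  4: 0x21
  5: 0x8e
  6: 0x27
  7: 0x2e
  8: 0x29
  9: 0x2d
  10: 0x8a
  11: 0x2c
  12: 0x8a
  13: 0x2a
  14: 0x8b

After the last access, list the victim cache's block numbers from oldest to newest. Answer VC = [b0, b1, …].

VC = [9, 5]

  [0] addr=0x4d blk=9 s=1: MISS | VC []
  [1] addr=0x24 blk=4 s=0: MISS | VC []
  [2] addr=0x4e blk=9 s=1: L1-HIT | VC []
  [3] addr=0x22 blk=4 s=0: L1-HIT | VC []
  [4] addr=0x21 blk=4 s=0: L1-HIT | VC []
  [5] addr=0x8e blk=17 s=1: MISS | VC [9]
  [6] addr=0x27 blk=4 s=0: L1-HIT | VC [9]
  [7] addr=0x2e blk=5 s=1: MISS | VC [9, 17]
  [8] addr=0x29 blk=5 s=1: L1-HIT | VC [9, 17]
  [9] addr=0x2d blk=5 s=1: L1-HIT | VC [9, 17]
  [10] addr=0x8a blk=17 s=1: VC-HIT | VC [9, 5]
  [11] addr=0x2c blk=5 s=1: VC-HIT | VC [9, 17]
  [12] addr=0x8a blk=17 s=1: VC-HIT | VC [9, 5]
  [13] addr=0x2a blk=5 s=1: VC-HIT | VC [9, 17]
  [14] addr=0x8b blk=17 s=1: VC-HIT | VC [9, 5]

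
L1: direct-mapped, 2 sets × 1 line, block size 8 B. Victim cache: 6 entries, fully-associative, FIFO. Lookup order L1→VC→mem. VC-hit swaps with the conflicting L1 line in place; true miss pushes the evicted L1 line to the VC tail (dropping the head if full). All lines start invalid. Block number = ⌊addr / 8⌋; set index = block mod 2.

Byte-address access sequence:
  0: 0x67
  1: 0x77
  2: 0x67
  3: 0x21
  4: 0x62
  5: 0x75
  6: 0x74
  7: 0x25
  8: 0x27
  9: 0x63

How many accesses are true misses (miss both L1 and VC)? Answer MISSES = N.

0: 0x67 (blk 12, set 0) → MISS  vc=[]
1: 0x77 (blk 14, set 0) → MISS  vc=[12]
2: 0x67 (blk 12, set 0) → VC-HIT  vc=[14]
3: 0x21 (blk 4, set 0) → MISS  vc=[14, 12]
4: 0x62 (blk 12, set 0) → VC-HIT  vc=[14, 4]
5: 0x75 (blk 14, set 0) → VC-HIT  vc=[12, 4]
6: 0x74 (blk 14, set 0) → L1-HIT  vc=[12, 4]
7: 0x25 (blk 4, set 0) → VC-HIT  vc=[12, 14]
8: 0x27 (blk 4, set 0) → L1-HIT  vc=[12, 14]
9: 0x63 (blk 12, set 0) → VC-HIT  vc=[4, 14]

MISSES = 3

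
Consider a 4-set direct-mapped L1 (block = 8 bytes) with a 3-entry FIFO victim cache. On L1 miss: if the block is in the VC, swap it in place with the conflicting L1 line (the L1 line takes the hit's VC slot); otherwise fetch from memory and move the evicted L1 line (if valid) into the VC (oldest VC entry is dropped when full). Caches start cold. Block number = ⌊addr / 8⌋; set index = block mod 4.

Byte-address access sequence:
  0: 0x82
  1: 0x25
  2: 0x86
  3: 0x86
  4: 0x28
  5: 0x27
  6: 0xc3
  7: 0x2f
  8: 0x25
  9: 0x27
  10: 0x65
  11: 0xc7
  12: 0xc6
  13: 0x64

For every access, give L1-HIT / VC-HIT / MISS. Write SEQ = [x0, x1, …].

SEQ = [MISS, MISS, VC-HIT, L1-HIT, MISS, VC-HIT, MISS, L1-HIT, VC-HIT, L1-HIT, MISS, VC-HIT, L1-HIT, VC-HIT]

#0 0x82→b16/s0 MISS; vc=[]
#1 0x25→b4/s0 MISS; vc=[16]
#2 0x86→b16/s0 VC-HIT; vc=[4]
#3 0x86→b16/s0 L1-HIT; vc=[4]
#4 0x28→b5/s1 MISS; vc=[4]
#5 0x27→b4/s0 VC-HIT; vc=[16]
#6 0xc3→b24/s0 MISS; vc=[16,4]
#7 0x2f→b5/s1 L1-HIT; vc=[16,4]
#8 0x25→b4/s0 VC-HIT; vc=[16,24]
#9 0x27→b4/s0 L1-HIT; vc=[16,24]
#10 0x65→b12/s0 MISS; vc=[16,24,4]
#11 0xc7→b24/s0 VC-HIT; vc=[16,12,4]
#12 0xc6→b24/s0 L1-HIT; vc=[16,12,4]
#13 0x64→b12/s0 VC-HIT; vc=[16,24,4]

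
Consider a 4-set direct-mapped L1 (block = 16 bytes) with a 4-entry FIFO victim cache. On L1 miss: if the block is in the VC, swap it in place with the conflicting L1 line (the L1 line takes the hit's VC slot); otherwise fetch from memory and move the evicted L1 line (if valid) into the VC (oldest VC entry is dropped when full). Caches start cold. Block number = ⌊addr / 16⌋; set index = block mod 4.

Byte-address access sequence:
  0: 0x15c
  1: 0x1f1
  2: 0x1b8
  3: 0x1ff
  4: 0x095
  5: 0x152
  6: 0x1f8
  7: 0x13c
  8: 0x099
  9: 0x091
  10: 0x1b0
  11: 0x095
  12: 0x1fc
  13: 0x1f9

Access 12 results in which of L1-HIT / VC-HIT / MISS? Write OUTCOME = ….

OUTCOME = VC-HIT

  [0] addr=0x15c blk=21 s=1: MISS | VC []
  [1] addr=0x1f1 blk=31 s=3: MISS | VC []
  [2] addr=0x1b8 blk=27 s=3: MISS | VC [31]
  [3] addr=0x1ff blk=31 s=3: VC-HIT | VC [27]
  [4] addr=0x95 blk=9 s=1: MISS | VC [27, 21]
  [5] addr=0x152 blk=21 s=1: VC-HIT | VC [27, 9]
  [6] addr=0x1f8 blk=31 s=3: L1-HIT | VC [27, 9]
  [7] addr=0x13c blk=19 s=3: MISS | VC [27, 9, 31]
  [8] addr=0x99 blk=9 s=1: VC-HIT | VC [27, 21, 31]
  [9] addr=0x91 blk=9 s=1: L1-HIT | VC [27, 21, 31]
  [10] addr=0x1b0 blk=27 s=3: VC-HIT | VC [19, 21, 31]
  [11] addr=0x95 blk=9 s=1: L1-HIT | VC [19, 21, 31]
  [12] addr=0x1fc blk=31 s=3: VC-HIT | VC [19, 21, 27]
  [13] addr=0x1f9 blk=31 s=3: L1-HIT | VC [19, 21, 27]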